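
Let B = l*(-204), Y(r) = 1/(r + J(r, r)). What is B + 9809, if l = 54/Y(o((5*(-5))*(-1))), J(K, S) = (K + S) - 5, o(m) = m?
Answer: -761311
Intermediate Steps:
J(K, S) = -5 + K + S
Y(r) = 1/(-5 + 3*r) (Y(r) = 1/(r + (-5 + r + r)) = 1/(r + (-5 + 2*r)) = 1/(-5 + 3*r))
l = 3780 (l = 54/(1/(-5 + 3*((5*(-5))*(-1)))) = 54/(1/(-5 + 3*(-25*(-1)))) = 54/(1/(-5 + 3*25)) = 54/(1/(-5 + 75)) = 54/(1/70) = 54*70 = 3780)
B = -771120 (B = 3780*(-204) = -771120)
B + 9809 = -771120 + 9809 = -761311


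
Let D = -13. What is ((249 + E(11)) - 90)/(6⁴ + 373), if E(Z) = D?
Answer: 146/1669 ≈ 0.087478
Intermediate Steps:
E(Z) = -13
((249 + E(11)) - 90)/(6⁴ + 373) = ((249 - 13) - 90)/(6⁴ + 373) = (236 - 90)/(1296 + 373) = 146/1669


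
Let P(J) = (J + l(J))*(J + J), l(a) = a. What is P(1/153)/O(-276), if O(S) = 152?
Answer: 1/889542 ≈ 1.1242e-6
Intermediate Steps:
P(J) = 4*J**2 (P(J) = (J + J)*(J + J) = (2*J)*(2*J) = 4*J**2)
P(1/153)/O(-276) = (4*(1/153)**2)/152 = (4*(1/153)**2)*(1/152) = (4*(1/23409))*(1/152) = (4/23409)*(1/152) = 1/889542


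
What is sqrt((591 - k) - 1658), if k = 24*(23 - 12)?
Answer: 11*I*sqrt(11) ≈ 36.483*I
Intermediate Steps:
k = 264 (k = 24*11 = 264)
sqrt((591 - k) - 1658) = sqrt((591 - 1*264) - 1658) = sqrt((591 - 264) - 1658) = sqrt(327 - 1658) = sqrt(-1331) = 11*I*sqrt(11)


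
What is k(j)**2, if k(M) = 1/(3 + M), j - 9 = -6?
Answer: 1/36 ≈ 0.027778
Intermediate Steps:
j = 3 (j = 9 - 6 = 3)
k(j)**2 = (1/(3 + 3))**2 = (1/6)**2 = 1/36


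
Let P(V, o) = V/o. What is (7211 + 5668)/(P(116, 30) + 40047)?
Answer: 193185/600763 ≈ 0.32157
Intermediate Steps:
(7211 + 5668)/(P(116, 30) + 40047) = (7211 + 5668)/(116/30 + 40047) = 12879/(116*(1/30) + 40047) = 12879/(58/15 + 40047) = 12879/(600763/15) = 12879*(15/600763) = 193185/600763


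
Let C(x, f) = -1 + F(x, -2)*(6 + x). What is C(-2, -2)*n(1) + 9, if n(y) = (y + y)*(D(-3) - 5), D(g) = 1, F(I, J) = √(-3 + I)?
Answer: 17 - 32*I*√5 ≈ 17.0 - 71.554*I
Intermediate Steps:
C(x, f) = -1 + √(-3 + x)*(6 + x)
n(y) = -8*y (n(y) = (y + y)*(1 - 5) = (2*y)*(-4) = -8*y)
C(-2, -2)*n(1) + 9 = (-1 + 6*√(-3 - 2) - 2*√(-3 - 2))*(-8*1) + 9 = (-1 + 6*√(-5) - 2*I*√5)*(-8) + 9 = (-1 + 6*(I*√5) - 2*I*√5)*(-8) + 9 = (-1 + 6*I*√5 - 2*I*√5)*(-8) + 9 = (-1 + 4*I*√5)*(-8) + 9 = (8 - 32*I*√5) + 9 = 17 - 32*I*√5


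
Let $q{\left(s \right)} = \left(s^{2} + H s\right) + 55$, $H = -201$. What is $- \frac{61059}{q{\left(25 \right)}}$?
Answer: $\frac{61059}{4345} \approx 14.053$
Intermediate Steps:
$q{\left(s \right)} = 55 + s^{2} - 201 s$ ($q{\left(s \right)} = \left(s^{2} - 201 s\right) + 55 = 55 + s^{2} - 201 s$)
$- \frac{61059}{q{\left(25 \right)}} = - \frac{61059}{55 + 25^{2} - 5025} = - \frac{61059}{55 + 625 - 5025} = - \frac{61059}{-4345} = \left(-61059\right) \left(- \frac{1}{4345}\right) = \frac{61059}{4345}$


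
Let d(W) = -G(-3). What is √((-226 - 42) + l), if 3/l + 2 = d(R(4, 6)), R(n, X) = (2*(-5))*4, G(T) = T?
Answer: I*√265 ≈ 16.279*I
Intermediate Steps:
R(n, X) = -40 (R(n, X) = -10*4 = -40)
d(W) = 3 (d(W) = -1*(-3) = 3)
l = 3 (l = 3/(-2 + 3) = 3/1 = 3*1 = 3)
√((-226 - 42) + l) = √((-226 - 42) + 3) = √(-268 + 3) = √(-265) = I*√265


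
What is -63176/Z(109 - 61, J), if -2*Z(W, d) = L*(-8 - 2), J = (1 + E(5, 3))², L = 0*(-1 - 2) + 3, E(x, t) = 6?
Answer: -63176/15 ≈ -4211.7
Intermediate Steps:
L = 3 (L = 0*(-3) + 3 = 0 + 3 = 3)
J = 49 (J = (1 + 6)² = 7² = 49)
Z(W, d) = 15 (Z(W, d) = -3*(-8 - 2)/2 = -3*(-10)/2 = -½*(-30) = 15)
-63176/Z(109 - 61, J) = -63176/15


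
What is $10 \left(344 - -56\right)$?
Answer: $4000$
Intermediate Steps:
$10 \left(344 - -56\right) = 10 \left(344 + 56\right) = 10 \cdot 400 = 4000$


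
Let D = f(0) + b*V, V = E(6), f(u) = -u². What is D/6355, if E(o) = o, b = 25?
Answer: 30/1271 ≈ 0.023603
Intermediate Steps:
V = 6
D = 150 (D = -1*0² + 25*6 = -1*0 + 150 = 0 + 150 = 150)
D/6355 = 150/6355 = 150*(1/6355) = 30/1271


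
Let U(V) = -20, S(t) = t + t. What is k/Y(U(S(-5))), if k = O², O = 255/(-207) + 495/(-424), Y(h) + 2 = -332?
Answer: -4927338025/285875121024 ≈ -0.017236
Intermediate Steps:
S(t) = 2*t
Y(h) = -334 (Y(h) = -2 - 332 = -334)
O = -70195/29256 (O = 255*(-1/207) + 495*(-1/424) = -85/69 - 495/424 = -70195/29256 ≈ -2.3993)
k = 4927338025/855913536 (k = (-70195/29256)² = 4927338025/855913536 ≈ 5.7568)
k/Y(U(S(-5))) = (4927338025/855913536)/(-334) = (4927338025/855913536)*(-1/334) = -4927338025/285875121024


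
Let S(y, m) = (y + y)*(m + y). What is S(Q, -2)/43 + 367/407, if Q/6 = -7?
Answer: 1520053/17501 ≈ 86.855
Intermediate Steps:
Q = -42 (Q = 6*(-7) = -42)
S(y, m) = 2*y*(m + y) (S(y, m) = (2*y)*(m + y) = 2*y*(m + y))
S(Q, -2)/43 + 367/407 = (2*(-42)*(-2 - 42))/43 + 367/407 = (2*(-42)*(-44))*(1/43) + 367*(1/407) = 3696*(1/43) + 367/407 = 3696/43 + 367/407 = 1520053/17501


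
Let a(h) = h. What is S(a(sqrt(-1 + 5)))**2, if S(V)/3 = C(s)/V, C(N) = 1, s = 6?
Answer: 9/4 ≈ 2.2500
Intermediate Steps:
S(V) = 3/V (S(V) = 3*(1/V) = 3/V)
S(a(sqrt(-1 + 5)))**2 = (3/(sqrt(-1 + 5)))**2 = (3/(sqrt(4)))**2 = (3/2)**2 = 9/4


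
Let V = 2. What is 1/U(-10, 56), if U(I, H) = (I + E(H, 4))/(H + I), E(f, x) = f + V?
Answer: 23/24 ≈ 0.95833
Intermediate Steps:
E(f, x) = 2 + f (E(f, x) = f + 2 = 2 + f)
U(I, H) = (2 + H + I)/(H + I) (U(I, H) = (I + (2 + H))/(H + I) = (2 + H + I)/(H + I))
1/U(-10, 56) = 1/((2 + 56 - 10)/(56 - 10)) = 1/(48/46) = 1/((1/46)*48) = 1/(24/23) = 23/24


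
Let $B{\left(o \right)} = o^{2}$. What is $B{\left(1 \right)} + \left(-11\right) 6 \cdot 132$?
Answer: $-8711$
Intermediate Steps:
$B{\left(1 \right)} + \left(-11\right) 6 \cdot 132 = 1^{2} + \left(-11\right) 6 \cdot 132 = 1 - 8712 = -8711$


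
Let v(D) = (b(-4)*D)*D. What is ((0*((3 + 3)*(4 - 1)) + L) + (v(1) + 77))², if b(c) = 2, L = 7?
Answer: 7396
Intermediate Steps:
v(D) = 2*D² (v(D) = (2*D)*D = 2*D²)
((0*((3 + 3)*(4 - 1)) + L) + (v(1) + 77))² = ((0*((3 + 3)*(4 - 1)) + 7) + (2*1² + 77))² = ((0*(6*3) + 7) + (2*1 + 77))² = ((0*18 + 7) + (2 + 77))² = ((0 + 7) + 79)² = (7 + 79)² = 86² = 7396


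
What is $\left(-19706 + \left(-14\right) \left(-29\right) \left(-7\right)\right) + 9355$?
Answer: $-13193$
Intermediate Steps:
$\left(-19706 + \left(-14\right) \left(-29\right) \left(-7\right)\right) + 9355 = \left(-19706 + 406 \left(-7\right)\right) + 9355 = \left(-19706 - 2842\right) + 9355 = -22548 + 9355 = -13193$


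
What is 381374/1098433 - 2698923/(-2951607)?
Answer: 194773916937/154387739611 ≈ 1.2616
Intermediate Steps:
381374/1098433 - 2698923/(-2951607) = 381374*(1/1098433) - 2698923*(-1/2951607) = 54482/156919 + 899641/983869 = 194773916937/154387739611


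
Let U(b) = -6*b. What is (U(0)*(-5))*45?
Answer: 0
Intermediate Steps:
(U(0)*(-5))*45 = (-6*0*(-5))*45 = (0*(-5))*45 = 0*45 = 0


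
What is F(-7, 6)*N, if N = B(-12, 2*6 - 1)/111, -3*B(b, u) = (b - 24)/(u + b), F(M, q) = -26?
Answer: 104/37 ≈ 2.8108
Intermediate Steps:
B(b, u) = -(-24 + b)/(3*(b + u)) (B(b, u) = -(b - 24)/(3*(u + b)) = -(-24 + b)/(3*(b + u)))
N = -4/37 (N = ((8 - ⅓*(-12))/(-12 + (2*6 - 1)))/111 = ((8 + 4)/(-12 + (12 - 1)))*(1/111) = (12/(-12 + 11))*(1/111) = (12/(-1))*(1/111) = -1*12*(1/111) = -12*1/111 = -4/37 ≈ -0.10811)
F(-7, 6)*N = -26*(-4/37) = 104/37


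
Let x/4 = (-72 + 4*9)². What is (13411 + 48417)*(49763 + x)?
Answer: 3397263116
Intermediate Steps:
x = 5184 (x = 4*(-72 + 4*9)² = 4*(-72 + 36)² = 4*(-36)² = 4*1296 = 5184)
(13411 + 48417)*(49763 + x) = (13411 + 48417)*(49763 + 5184) = 61828*54947 = 3397263116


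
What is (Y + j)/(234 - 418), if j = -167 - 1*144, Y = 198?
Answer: 113/184 ≈ 0.61413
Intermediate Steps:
j = -311 (j = -167 - 144 = -311)
(Y + j)/(234 - 418) = (198 - 311)/(234 - 418) = -113/(-184) = -113*(-1/184) = 113/184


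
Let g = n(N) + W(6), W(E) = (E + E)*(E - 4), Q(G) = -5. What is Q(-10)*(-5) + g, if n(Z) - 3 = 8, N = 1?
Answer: 60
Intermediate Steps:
W(E) = 2*E*(-4 + E) (W(E) = (2*E)*(-4 + E) = 2*E*(-4 + E))
n(Z) = 11 (n(Z) = 3 + 8 = 11)
g = 35 (g = 11 + 2*6*(-4 + 6) = 11 + 2*6*2 = 11 + 24 = 35)
Q(-10)*(-5) + g = -5*(-5) + 35 = 25 + 35 = 60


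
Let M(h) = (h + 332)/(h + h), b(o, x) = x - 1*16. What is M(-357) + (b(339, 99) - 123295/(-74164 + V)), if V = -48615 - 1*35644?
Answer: 557673943/6653766 ≈ 83.813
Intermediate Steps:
b(o, x) = -16 + x (b(o, x) = x - 16 = -16 + x)
V = -84259 (V = -48615 - 35644 = -84259)
M(h) = (332 + h)/(2*h) (M(h) = (332 + h)/((2*h)) = (332 + h)*(1/(2*h)) = (332 + h)/(2*h))
M(-357) + (b(339, 99) - 123295/(-74164 + V)) = (½)*(332 - 357)/(-357) + ((-16 + 99) - 123295/(-74164 - 84259)) = (½)*(-1/357)*(-25) + (83 - 123295/(-158423)) = 25/714 + (83 - 123295*(-1)/158423) = 25/714 + (83 - 1*(-123295/158423)) = 25/714 + (83 + 123295/158423) = 25/714 + 13272404/158423 = 557673943/6653766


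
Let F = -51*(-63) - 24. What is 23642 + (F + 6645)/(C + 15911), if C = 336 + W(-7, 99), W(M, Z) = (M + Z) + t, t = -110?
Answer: 383695852/16229 ≈ 23643.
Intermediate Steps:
W(M, Z) = -110 + M + Z (W(M, Z) = (M + Z) - 110 = -110 + M + Z)
F = 3189 (F = 3213 - 24 = 3189)
C = 318 (C = 336 + (-110 - 7 + 99) = 336 - 18 = 318)
23642 + (F + 6645)/(C + 15911) = 23642 + (3189 + 6645)/(318 + 15911) = 23642 + 9834/16229 = 383695852/16229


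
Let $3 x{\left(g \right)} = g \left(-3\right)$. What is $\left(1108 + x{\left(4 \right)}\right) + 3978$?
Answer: $5082$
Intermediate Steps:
$x{\left(g \right)} = - g$ ($x{\left(g \right)} = \frac{g \left(-3\right)}{3} = \frac{\left(-3\right) g}{3} = - g$)
$\left(1108 + x{\left(4 \right)}\right) + 3978 = \left(1108 - 4\right) + 3978 = 1104 + 3978 = 5082$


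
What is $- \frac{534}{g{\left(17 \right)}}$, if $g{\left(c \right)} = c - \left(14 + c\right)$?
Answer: $\frac{267}{7} \approx 38.143$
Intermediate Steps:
$g{\left(c \right)} = -14$
$- \frac{534}{g{\left(17 \right)}} = - \frac{534}{-14} = \left(-534\right) \left(- \frac{1}{14}\right) = \frac{267}{7}$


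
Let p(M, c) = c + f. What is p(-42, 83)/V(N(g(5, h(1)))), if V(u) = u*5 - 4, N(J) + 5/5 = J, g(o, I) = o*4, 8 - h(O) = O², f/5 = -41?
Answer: -122/91 ≈ -1.3407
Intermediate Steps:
f = -205 (f = 5*(-41) = -205)
h(O) = 8 - O²
g(o, I) = 4*o
p(M, c) = -205 + c (p(M, c) = c - 205 = -205 + c)
N(J) = -1 + J
V(u) = -4 + 5*u (V(u) = 5*u - 4 = -4 + 5*u)
p(-42, 83)/V(N(g(5, h(1)))) = (-205 + 83)/(-4 + 5*(-1 + 4*5)) = -122/(-4 + 5*(-1 + 20)) = -122/(-4 + 5*19) = -122/(-4 + 95) = -122/91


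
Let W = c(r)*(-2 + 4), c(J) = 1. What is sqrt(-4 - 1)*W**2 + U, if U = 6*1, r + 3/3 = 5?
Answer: 6 + 4*I*sqrt(5) ≈ 6.0 + 8.9443*I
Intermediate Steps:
r = 4 (r = -1 + 5 = 4)
U = 6
W = 2 (W = 1*(-2 + 4) = 1*2 = 2)
sqrt(-4 - 1)*W**2 + U = sqrt(-4 - 1)*2**2 + 6 = sqrt(-5)*4 + 6 = (I*sqrt(5))*4 + 6 = 4*I*sqrt(5) + 6 = 6 + 4*I*sqrt(5)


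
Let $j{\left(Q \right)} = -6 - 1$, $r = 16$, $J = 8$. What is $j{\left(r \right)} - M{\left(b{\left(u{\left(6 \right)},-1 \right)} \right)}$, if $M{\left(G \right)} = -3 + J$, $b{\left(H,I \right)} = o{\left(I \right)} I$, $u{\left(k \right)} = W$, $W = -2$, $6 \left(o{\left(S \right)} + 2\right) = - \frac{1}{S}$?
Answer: $-12$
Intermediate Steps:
$o{\left(S \right)} = -2 - \frac{1}{6 S}$ ($o{\left(S \right)} = -2 + \frac{\left(-1\right) \frac{1}{S}}{6} = -2 - \frac{1}{6 S}$)
$u{\left(k \right)} = -2$
$b{\left(H,I \right)} = I \left(-2 - \frac{1}{6 I}\right)$ ($b{\left(H,I \right)} = \left(-2 - \frac{1}{6 I}\right) I = I \left(-2 - \frac{1}{6 I}\right)$)
$M{\left(G \right)} = 5$ ($M{\left(G \right)} = -3 + 8 = 5$)
$j{\left(Q \right)} = -7$ ($j{\left(Q \right)} = -6 - 1 = -7$)
$j{\left(r \right)} - M{\left(b{\left(u{\left(6 \right)},-1 \right)} \right)} = -7 - 5 = -12$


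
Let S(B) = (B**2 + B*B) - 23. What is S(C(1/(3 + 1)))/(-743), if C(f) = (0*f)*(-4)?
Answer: 23/743 ≈ 0.030956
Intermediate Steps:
C(f) = 0 (C(f) = 0*(-4) = 0)
S(B) = -23 + 2*B**2 (S(B) = (B**2 + B**2) - 23 = 2*B**2 - 23 = -23 + 2*B**2)
S(C(1/(3 + 1)))/(-743) = (-23 + 2*0**2)/(-743) = (-23 + 2*0)*(-1/743) = (-23 + 0)*(-1/743) = -23*(-1/743) = 23/743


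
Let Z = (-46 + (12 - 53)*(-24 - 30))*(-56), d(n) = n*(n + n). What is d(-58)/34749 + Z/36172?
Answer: -993860344/314235207 ≈ -3.1628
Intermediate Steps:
d(n) = 2*n² (d(n) = n*(2*n) = 2*n²)
Z = -121408 (Z = (-46 - 41*(-54))*(-56) = (-46 + 2214)*(-56) = 2168*(-56) = -121408)
d(-58)/34749 + Z/36172 = (2*(-58)²)/34749 - 121408/36172 = (2*3364)*(1/34749) - 121408*1/36172 = 6728*(1/34749) - 30352/9043 = 6728/34749 - 30352/9043 = -993860344/314235207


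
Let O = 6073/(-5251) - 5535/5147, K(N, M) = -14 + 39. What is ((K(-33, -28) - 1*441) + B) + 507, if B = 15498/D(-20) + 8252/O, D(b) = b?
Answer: -330350225983/75402520 ≈ -4381.2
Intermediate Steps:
K(N, M) = 25
O = -60322016/27026897 (O = 6073*(-1/5251) - 5535*1/5147 = -6073/5251 - 5535/5147 = -60322016/27026897 ≈ -2.2319)
B = -337211855303/75402520 (B = 15498/(-20) + 8252/(-60322016/27026897) = 15498*(-1/20) + 8252*(-27026897/60322016) = -7749/10 - 55756488511/15080504 = -337211855303/75402520 ≈ -4472.2)
((K(-33, -28) - 1*441) + B) + 507 = ((25 - 1*441) - 337211855303/75402520) + 507 = ((25 - 441) - 337211855303/75402520) + 507 = (-416 - 337211855303/75402520) + 507 = -368579303623/75402520 + 507 = -330350225983/75402520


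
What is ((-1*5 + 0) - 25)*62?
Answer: -1860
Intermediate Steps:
((-1*5 + 0) - 25)*62 = ((-5 + 0) - 25)*62 = (-5 - 25)*62 = -30*62 = -1860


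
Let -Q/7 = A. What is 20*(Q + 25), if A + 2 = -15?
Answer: 2880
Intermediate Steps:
A = -17 (A = -2 - 15 = -17)
Q = 119 (Q = -7*(-17) = 119)
20*(Q + 25) = 20*(119 + 25) = 20*144 = 2880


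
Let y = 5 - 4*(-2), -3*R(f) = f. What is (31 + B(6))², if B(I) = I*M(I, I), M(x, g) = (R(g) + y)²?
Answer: 573049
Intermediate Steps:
R(f) = -f/3
y = 13 (y = 5 + 8 = 13)
M(x, g) = (13 - g/3)² (M(x, g) = (-g/3 + 13)² = (13 - g/3)²)
B(I) = I*(-39 + I)²/9 (B(I) = I*((-39 + I)²/9) = I*(-39 + I)²/9)
(31 + B(6))² = (31 + (⅑)*6*(-39 + 6)²)² = (31 + (⅑)*6*(-33)²)² = (31 + (⅑)*6*1089)² = (31 + 726)² = 757² = 573049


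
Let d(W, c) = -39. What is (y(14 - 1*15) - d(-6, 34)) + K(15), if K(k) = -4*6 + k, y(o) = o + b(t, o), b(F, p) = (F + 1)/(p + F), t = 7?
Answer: 91/3 ≈ 30.333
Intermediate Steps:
b(F, p) = (1 + F)/(F + p)
y(o) = o + 8/(7 + o) (y(o) = o + (1 + 7)/(7 + o) = o + 8/(7 + o))
K(k) = -24 + k
(y(14 - 1*15) - d(-6, 34)) + K(15) = ((8 + (14 - 1*15)*(7 + (14 - 1*15)))/(7 + (14 - 1*15)) - 1*(-39)) + (-24 + 15) = ((8 + (14 - 15)*(7 + (14 - 15)))/(7 + (14 - 15)) + 39) - 9 = ((8 - (7 - 1))/(7 - 1) + 39) - 9 = ((8 - 1*6)/6 + 39) - 9 = ((8 - 6)/6 + 39) - 9 = ((⅙)*2 + 39) - 9 = (⅓ + 39) - 9 = 118/3 - 9 = 91/3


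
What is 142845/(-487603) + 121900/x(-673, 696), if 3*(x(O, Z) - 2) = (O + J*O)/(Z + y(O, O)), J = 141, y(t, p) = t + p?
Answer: 57945731447115/24249959999 ≈ 2389.5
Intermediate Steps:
y(t, p) = p + t
x(O, Z) = 2 + 142*O/(3*(Z + 2*O)) (x(O, Z) = 2 + ((O + 141*O)/(Z + (O + O)))/3 = 2 + ((142*O)/(Z + 2*O))/3 = 2 + (142*O/(Z + 2*O))/3 = 2 + 142*O/(3*(Z + 2*O)))
142845/(-487603) + 121900/x(-673, 696) = 142845/(-487603) + 121900/((2*(3*696 + 77*(-673))/(3*(696 + 2*(-673))))) = 142845*(-1/487603) + 121900/((2*(2088 - 51821)/(3*(696 - 1346)))) = -142845/487603 + 121900/(((⅔)*(-49733)/(-650))) = -142845/487603 + 121900/(((⅔)*(-1/650)*(-49733))) = -142845/487603 + 121900/(49733/975) = -142845/487603 + 121900*(975/49733) = -142845/487603 + 118852500/49733 = 57945731447115/24249959999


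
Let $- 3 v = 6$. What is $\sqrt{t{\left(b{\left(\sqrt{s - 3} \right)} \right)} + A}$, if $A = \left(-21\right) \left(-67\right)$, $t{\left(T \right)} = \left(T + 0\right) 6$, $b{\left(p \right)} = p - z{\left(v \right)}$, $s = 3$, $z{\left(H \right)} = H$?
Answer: $\sqrt{1419} \approx 37.67$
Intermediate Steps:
$v = -2$ ($v = \left(- \frac{1}{3}\right) 6 = -2$)
$b{\left(p \right)} = 2 + p$ ($b{\left(p \right)} = p - -2 = p + 2 = 2 + p$)
$t{\left(T \right)} = 6 T$ ($t{\left(T \right)} = T 6 = 6 T$)
$A = 1407$
$\sqrt{t{\left(b{\left(\sqrt{s - 3} \right)} \right)} + A} = \sqrt{6 \left(2 + \sqrt{3 - 3}\right) + 1407} = \sqrt{6 \left(2 + \sqrt{0}\right) + 1407} = \sqrt{6 \left(2 + 0\right) + 1407} = \sqrt{6 \cdot 2 + 1407} = \sqrt{12 + 1407} = \sqrt{1419}$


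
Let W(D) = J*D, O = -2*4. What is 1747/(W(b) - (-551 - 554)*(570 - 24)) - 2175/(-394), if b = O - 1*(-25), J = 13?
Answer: 1313411743/237799094 ≈ 5.5232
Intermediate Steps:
O = -8
b = 17 (b = -8 - 1*(-25) = -8 + 25 = 17)
W(D) = 13*D
1747/(W(b) - (-551 - 554)*(570 - 24)) - 2175/(-394) = 1747/(13*17 - (-551 - 554)*(570 - 24)) - 2175/(-394) = 1747/(221 - (-1105)*546) - 2175*(-1/394) = 1747/(221 - 1*(-603330)) + 2175/394 = 1747/(221 + 603330) + 2175/394 = 1747/603551 + 2175/394 = 1313411743/237799094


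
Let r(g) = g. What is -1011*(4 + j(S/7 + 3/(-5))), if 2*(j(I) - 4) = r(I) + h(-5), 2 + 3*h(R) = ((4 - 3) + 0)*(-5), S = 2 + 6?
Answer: -251402/35 ≈ -7182.9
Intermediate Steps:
S = 8
h(R) = -7/3 (h(R) = -⅔ + (((4 - 3) + 0)*(-5))/3 = -⅔ + ((1 + 0)*(-5))/3 = -⅔ + (1*(-5))/3 = -⅔ + (⅓)*(-5) = -⅔ - 5/3 = -7/3)
j(I) = 17/6 + I/2 (j(I) = 4 + (I - 7/3)/2 = 4 + (-7/3 + I)/2 = 4 + (-7/6 + I/2) = 17/6 + I/2)
-1011*(4 + j(S/7 + 3/(-5))) = -1011*(4 + (17/6 + (8/7 + 3/(-5))/2)) = -1011*(4 + (17/6 + (8*(⅐) + 3*(-⅕))/2)) = -1011*(4 + (17/6 + (8/7 - ⅗)/2)) = -1011*(4 + (17/6 + (½)*(19/35))) = -1011*(4 + (17/6 + 19/70)) = -1011*(4 + 326/105) = -1011*746/105 = -251402/35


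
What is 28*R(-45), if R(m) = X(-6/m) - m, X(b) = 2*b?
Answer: 19012/15 ≈ 1267.5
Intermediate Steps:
R(m) = -m - 12/m (R(m) = 2*(-6/m) - m = -12/m - m = -m - 12/m)
28*R(-45) = 28*(-1*(-45) - 12/(-45)) = 28*(45 - 12*(-1/45)) = 28*(45 + 4/15) = 28*(679/15) = 19012/15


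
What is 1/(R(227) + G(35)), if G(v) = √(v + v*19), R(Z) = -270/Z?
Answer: 6129/3599740 + 51529*√7/3599740 ≈ 0.039576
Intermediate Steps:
G(v) = 2*√5*√v (G(v) = √(v + 19*v) = √(20*v) = 2*√5*√v)
1/(R(227) + G(35)) = 1/(-270/227 + 2*√5*√35) = 1/(-270*1/227 + 10*√7) = 1/(-270/227 + 10*√7)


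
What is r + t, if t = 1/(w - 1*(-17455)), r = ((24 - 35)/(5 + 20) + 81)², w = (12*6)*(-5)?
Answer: 13868134249/2136875 ≈ 6489.9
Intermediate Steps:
w = -360 (w = 72*(-5) = -360)
r = 4056196/625 (r = (-11/25 + 81)² = (2014/25)² = 4056196/625 ≈ 6489.9)
t = 1/17095 (t = 1/(-360 - 1*(-17455)) = 1/(-360 + 17455) = 1/17095 ≈ 5.8497e-5)
r + t = 4056196/625 + 1/17095 = 13868134249/2136875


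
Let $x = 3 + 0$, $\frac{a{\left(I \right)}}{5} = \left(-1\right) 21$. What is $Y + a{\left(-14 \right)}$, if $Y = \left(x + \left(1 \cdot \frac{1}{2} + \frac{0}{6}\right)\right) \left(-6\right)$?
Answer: $-126$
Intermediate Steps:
$a{\left(I \right)} = -105$ ($a{\left(I \right)} = 5 \left(\left(-1\right) 21\right) = 5 \left(-21\right) = -105$)
$x = 3$
$Y = -21$ ($Y = \left(3 + \left(1 \cdot \frac{1}{2} + \frac{0}{6}\right)\right) \left(-6\right) = \left(3 + \left(1 \cdot \frac{1}{2} + 0 \cdot \frac{1}{6}\right)\right) \left(-6\right) = \left(3 + \left(\frac{1}{2} + 0\right)\right) \left(-6\right) = \left(3 + \frac{1}{2}\right) \left(-6\right) = \frac{7}{2} \left(-6\right) = -21$)
$Y + a{\left(-14 \right)} = -21 - 105 = -126$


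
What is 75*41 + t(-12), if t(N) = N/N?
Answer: 3076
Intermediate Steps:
t(N) = 1
75*41 + t(-12) = 75*41 + 1 = 3075 + 1 = 3076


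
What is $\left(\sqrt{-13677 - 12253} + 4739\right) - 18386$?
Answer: $-13647 + i \sqrt{25930} \approx -13647.0 + 161.03 i$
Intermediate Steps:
$\left(\sqrt{-13677 - 12253} + 4739\right) - 18386 = \left(\sqrt{-25930} + 4739\right) - 18386 = \left(i \sqrt{25930} + 4739\right) - 18386 = \left(4739 + i \sqrt{25930}\right) - 18386 = -13647 + i \sqrt{25930}$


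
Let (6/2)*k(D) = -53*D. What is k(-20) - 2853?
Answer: -7499/3 ≈ -2499.7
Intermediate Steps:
k(D) = -53*D/3 (k(D) = (-53*D)/3 = -53*D/3)
k(-20) - 2853 = -53/3*(-20) - 2853 = 1060/3 - 2853 = -7499/3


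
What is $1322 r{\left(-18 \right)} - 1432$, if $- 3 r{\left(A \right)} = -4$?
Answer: $\frac{992}{3} \approx 330.67$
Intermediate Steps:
$r{\left(A \right)} = \frac{4}{3}$ ($r{\left(A \right)} = \left(- \frac{1}{3}\right) \left(-4\right) = \frac{4}{3}$)
$1322 r{\left(-18 \right)} - 1432 = 1322 \cdot \frac{4}{3} - 1432 = \frac{5288}{3} - 1432 = \frac{992}{3}$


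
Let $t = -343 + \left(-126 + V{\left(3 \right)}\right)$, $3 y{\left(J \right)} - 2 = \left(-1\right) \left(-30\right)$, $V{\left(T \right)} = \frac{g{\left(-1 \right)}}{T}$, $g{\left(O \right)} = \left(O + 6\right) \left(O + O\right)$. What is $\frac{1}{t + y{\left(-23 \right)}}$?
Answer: $- \frac{3}{1385} \approx -0.0021661$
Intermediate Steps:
$g{\left(O \right)} = 2 O \left(6 + O\right)$ ($g{\left(O \right)} = \left(6 + O\right) 2 O = 2 O \left(6 + O\right)$)
$V{\left(T \right)} = - \frac{10}{T}$ ($V{\left(T \right)} = \frac{2 \left(-1\right) \left(6 - 1\right)}{T} = \frac{2 \left(-1\right) 5}{T} = - \frac{10}{T}$)
$y{\left(J \right)} = \frac{32}{3}$ ($y{\left(J \right)} = \frac{2}{3} + \frac{\left(-1\right) \left(-30\right)}{3} = \frac{2}{3} + \frac{1}{3} \cdot 30 = \frac{2}{3} + 10 = \frac{32}{3}$)
$t = - \frac{1417}{3}$ ($t = -343 - \left(126 + \frac{10}{3}\right) = -343 - \frac{388}{3} = - \frac{1417}{3} \approx -472.33$)
$\frac{1}{t + y{\left(-23 \right)}} = \frac{1}{- \frac{1417}{3} + \frac{32}{3}} = \frac{1}{- \frac{1385}{3}} = - \frac{3}{1385}$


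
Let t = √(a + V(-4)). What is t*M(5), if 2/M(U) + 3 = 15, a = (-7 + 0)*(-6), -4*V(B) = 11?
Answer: √157/12 ≈ 1.0442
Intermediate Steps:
V(B) = -11/4 (V(B) = -¼*11 = -11/4)
a = 42 (a = -7*(-6) = 42)
M(U) = ⅙ (M(U) = 2/(-3 + 15) = 2/12 = 2*(1/12) = ⅙)
t = √157/2 (t = √(42 - 11/4) = √(157/4) = √157/2 ≈ 6.2650)
t*M(5) = (√157/2)*(⅙) = √157/12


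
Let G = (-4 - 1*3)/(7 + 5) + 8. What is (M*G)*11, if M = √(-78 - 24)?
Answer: 979*I*√102/12 ≈ 823.95*I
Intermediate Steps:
G = 89/12 (G = (-4 - 3)/12 + 8 = (1/12)*(-7) + 8 = -7/12 + 8 = 89/12 ≈ 7.4167)
M = I*√102 (M = √(-102) = I*√102 ≈ 10.1*I)
(M*G)*11 = ((I*√102)*(89/12))*11 = (89*I*√102/12)*11 = 979*I*√102/12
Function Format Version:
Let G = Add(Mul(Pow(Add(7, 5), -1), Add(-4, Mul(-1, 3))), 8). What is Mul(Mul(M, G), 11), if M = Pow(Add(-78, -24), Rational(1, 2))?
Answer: Mul(Rational(979, 12), I, Pow(102, Rational(1, 2))) ≈ Mul(823.95, I)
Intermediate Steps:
G = Rational(89, 12) (G = Add(Mul(Pow(12, -1), Add(-4, -3)), 8) = Add(Mul(Rational(1, 12), -7), 8) = Add(Rational(-7, 12), 8) = Rational(89, 12) ≈ 7.4167)
M = Mul(I, Pow(102, Rational(1, 2))) (M = Pow(-102, Rational(1, 2)) = Mul(I, Pow(102, Rational(1, 2))) ≈ Mul(10.100, I))
Mul(Mul(M, G), 11) = Mul(Mul(Mul(I, Pow(102, Rational(1, 2))), Rational(89, 12)), 11) = Mul(Mul(Rational(89, 12), I, Pow(102, Rational(1, 2))), 11) = Mul(Rational(979, 12), I, Pow(102, Rational(1, 2)))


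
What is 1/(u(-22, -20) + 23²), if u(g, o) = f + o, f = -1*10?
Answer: 1/499 ≈ 0.0020040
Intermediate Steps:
f = -10
u(g, o) = -10 + o
1/(u(-22, -20) + 23²) = 1/((-10 - 20) + 23²) = 1/(-30 + 529) = 1/499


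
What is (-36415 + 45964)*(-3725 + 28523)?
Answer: 236796102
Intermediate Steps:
(-36415 + 45964)*(-3725 + 28523) = 9549*24798 = 236796102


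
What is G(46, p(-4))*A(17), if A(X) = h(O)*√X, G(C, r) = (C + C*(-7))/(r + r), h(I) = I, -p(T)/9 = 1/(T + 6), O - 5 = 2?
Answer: 644*√17/3 ≈ 885.09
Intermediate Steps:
O = 7 (O = 5 + 2 = 7)
p(T) = -9/(6 + T) (p(T) = -9/(T + 6) = -9/(6 + T))
G(C, r) = -3*C/r (G(C, r) = (C - 7*C)/((2*r)) = (-6*C)*(1/(2*r)) = -3*C/r)
A(X) = 7*√X
G(46, p(-4))*A(17) = (-3*46/(-9/(6 - 4)))*(7*√17) = (-3*46/(-9/2))*(7*√17) = (-3*46*(-2/9))*(7*√17) = 92*(7*√17)/3 = 644*√17/3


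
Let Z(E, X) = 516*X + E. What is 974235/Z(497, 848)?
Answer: 194847/87613 ≈ 2.2239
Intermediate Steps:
Z(E, X) = E + 516*X
974235/Z(497, 848) = 974235/(497 + 516*848) = 974235/(497 + 437568) = 974235/438065 = 974235*(1/438065) = 194847/87613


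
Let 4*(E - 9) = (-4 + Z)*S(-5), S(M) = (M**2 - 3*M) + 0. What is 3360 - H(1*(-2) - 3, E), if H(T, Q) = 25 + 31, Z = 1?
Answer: 3304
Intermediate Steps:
S(M) = M**2 - 3*M
E = -21 (E = 9 + ((-4 + 1)*(-5*(-3 - 5)))/4 = 9 + (-(-15)*(-8))/4 = 9 + (-3*40)/4 = 9 + (1/4)*(-120) = 9 - 30 = -21)
H(T, Q) = 56
3360 - H(1*(-2) - 3, E) = 3360 - 1*56 = 3360 - 56 = 3304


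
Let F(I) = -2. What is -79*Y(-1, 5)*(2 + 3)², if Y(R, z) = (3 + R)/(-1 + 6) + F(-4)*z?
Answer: 18960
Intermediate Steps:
Y(R, z) = ⅗ - 2*z + R/5 (Y(R, z) = (3 + R)/(-1 + 6) - 2*z = (3 + R)/5 - 2*z = (3 + R)*(⅕) - 2*z = (⅗ + R/5) - 2*z = ⅗ - 2*z + R/5)
-79*Y(-1, 5)*(2 + 3)² = -79*(⅗ - 2*5 + (⅕)*(-1))*(2 + 3)² = -79*(⅗ - 10 - ⅕)*5² = -(-3792)*25/5 = -79*(-240) = 18960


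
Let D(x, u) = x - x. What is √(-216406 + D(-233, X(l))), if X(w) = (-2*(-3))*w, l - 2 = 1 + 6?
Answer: I*√216406 ≈ 465.19*I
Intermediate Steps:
l = 9 (l = 2 + (1 + 6) = 2 + 7 = 9)
X(w) = 6*w
D(x, u) = 0
√(-216406 + D(-233, X(l))) = √(-216406 + 0) = √(-216406) = I*√216406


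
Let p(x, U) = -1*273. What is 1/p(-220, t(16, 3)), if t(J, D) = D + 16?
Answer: -1/273 ≈ -0.0036630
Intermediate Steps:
t(J, D) = 16 + D
p(x, U) = -273
1/p(-220, t(16, 3)) = 1/(-273) = -1/273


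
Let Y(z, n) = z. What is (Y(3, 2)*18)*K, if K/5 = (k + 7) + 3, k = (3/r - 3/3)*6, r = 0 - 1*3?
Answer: -540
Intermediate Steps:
r = -3 (r = 0 - 3 = -3)
k = -12 (k = (3/(-3) - 3/3)*6 = (3*(-⅓) - 3*⅓)*6 = (-1 - 1)*6 = -2*6 = -12)
K = -10 (K = 5*((-12 + 7) + 3) = 5*(-5 + 3) = 5*(-2) = -10)
(Y(3, 2)*18)*K = (3*18)*(-10) = 54*(-10) = -540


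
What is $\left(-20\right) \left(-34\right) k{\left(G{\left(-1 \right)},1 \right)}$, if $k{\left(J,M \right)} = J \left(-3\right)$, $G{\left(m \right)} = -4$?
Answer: $8160$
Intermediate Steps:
$k{\left(J,M \right)} = - 3 J$
$\left(-20\right) \left(-34\right) k{\left(G{\left(-1 \right)},1 \right)} = \left(-20\right) \left(-34\right) \left(\left(-3\right) \left(-4\right)\right) = 680 \cdot 12 = 8160$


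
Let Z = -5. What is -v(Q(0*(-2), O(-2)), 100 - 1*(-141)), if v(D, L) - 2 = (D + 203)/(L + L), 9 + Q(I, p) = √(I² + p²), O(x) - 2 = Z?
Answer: -1161/482 ≈ -2.4087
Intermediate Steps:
O(x) = -3 (O(x) = 2 - 5 = -3)
Q(I, p) = -9 + √(I² + p²)
v(D, L) = 2 + (203 + D)/(2*L) (v(D, L) = 2 + (D + 203)/(L + L) = 2 + (203 + D)/((2*L)) = 2 + (203 + D)*(1/(2*L)) = 2 + (203 + D)/(2*L))
-v(Q(0*(-2), O(-2)), 100 - 1*(-141)) = -(203 + (-9 + √((0*(-2))² + (-3)²)) + 4*(100 - 1*(-141)))/(2*(100 - 1*(-141))) = -(203 + (-9 + √(0² + 9)) + 4*(100 + 141))/(2*(100 + 141)) = -(203 + (-9 + √(0 + 9)) + 4*241)/(2*241) = -(203 + (-9 + √9) + 964)/(2*241) = -(203 + (-9 + 3) + 964)/(2*241) = -(203 - 6 + 964)/(2*241) = -1161/(2*241) = -1*1161/482 = -1161/482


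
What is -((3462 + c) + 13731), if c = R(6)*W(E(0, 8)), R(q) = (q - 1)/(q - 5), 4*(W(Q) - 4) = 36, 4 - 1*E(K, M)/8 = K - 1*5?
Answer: -17258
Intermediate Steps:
E(K, M) = 72 - 8*K (E(K, M) = 32 - 8*(K - 1*5) = 32 - 8*(K - 5) = 32 - 8*(-5 + K) = 32 + (40 - 8*K) = 72 - 8*K)
W(Q) = 13 (W(Q) = 4 + (¼)*36 = 4 + 9 = 13)
R(q) = (-1 + q)/(-5 + q)
c = 65 (c = ((-1 + 6)/(-5 + 6))*13 = (5/1)*13 = (1*5)*13 = 5*13 = 65)
-((3462 + c) + 13731) = -((3462 + 65) + 13731) = -(3527 + 13731) = -1*17258 = -17258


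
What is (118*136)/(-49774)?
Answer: -8024/24887 ≈ -0.32242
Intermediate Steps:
(118*136)/(-49774) = 16048*(-1/49774) = -8024/24887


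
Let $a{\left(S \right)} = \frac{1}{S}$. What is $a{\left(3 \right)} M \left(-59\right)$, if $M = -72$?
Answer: $1416$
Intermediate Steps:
$a{\left(3 \right)} M \left(-59\right) = \frac{1}{3} \left(-72\right) \left(-59\right) = \left(-24\right) \left(-59\right) = 1416$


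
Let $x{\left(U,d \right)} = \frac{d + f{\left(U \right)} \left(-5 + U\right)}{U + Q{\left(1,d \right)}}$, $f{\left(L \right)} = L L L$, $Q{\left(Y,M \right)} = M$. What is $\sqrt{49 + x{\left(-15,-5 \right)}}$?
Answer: $\frac{i \sqrt{13303}}{2} \approx 57.669 i$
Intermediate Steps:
$f{\left(L \right)} = L^{3}$ ($f{\left(L \right)} = L^{2} L = L^{3}$)
$x{\left(U,d \right)} = \frac{d + U^{3} \left(-5 + U\right)}{U + d}$
$\sqrt{49 + x{\left(-15,-5 \right)}} = \sqrt{49 + \frac{-5 + \left(-15\right)^{4} - 5 \left(-15\right)^{3}}{-15 - 5}} = \sqrt{49 + \frac{-5 + 50625 - -16875}{-20}} = \sqrt{49 - \frac{-5 + 50625 + 16875}{20}} = \sqrt{49 - \frac{13499}{4}} = \sqrt{- \frac{13303}{4}} = \frac{i \sqrt{13303}}{2}$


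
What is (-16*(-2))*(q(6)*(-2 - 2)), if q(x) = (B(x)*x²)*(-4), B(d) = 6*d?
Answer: 663552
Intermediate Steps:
q(x) = -24*x³ (q(x) = ((6*x)*x²)*(-4) = (6*x³)*(-4) = -24*x³)
(-16*(-2))*(q(6)*(-2 - 2)) = (-16*(-2))*((-24*6³)*(-2 - 2)) = 32*(-24*216*(-4)) = 32*(-5184*(-4)) = 32*20736 = 663552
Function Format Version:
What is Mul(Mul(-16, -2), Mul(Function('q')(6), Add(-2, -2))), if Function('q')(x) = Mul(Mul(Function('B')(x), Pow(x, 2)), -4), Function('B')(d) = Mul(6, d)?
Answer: 663552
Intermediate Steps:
Function('q')(x) = Mul(-24, Pow(x, 3)) (Function('q')(x) = Mul(Mul(Mul(6, x), Pow(x, 2)), -4) = Mul(Mul(6, Pow(x, 3)), -4) = Mul(-24, Pow(x, 3)))
Mul(Mul(-16, -2), Mul(Function('q')(6), Add(-2, -2))) = Mul(Mul(-16, -2), Mul(Mul(-24, Pow(6, 3)), Add(-2, -2))) = Mul(32, Mul(Mul(-24, 216), -4)) = Mul(32, Mul(-5184, -4)) = Mul(32, 20736) = 663552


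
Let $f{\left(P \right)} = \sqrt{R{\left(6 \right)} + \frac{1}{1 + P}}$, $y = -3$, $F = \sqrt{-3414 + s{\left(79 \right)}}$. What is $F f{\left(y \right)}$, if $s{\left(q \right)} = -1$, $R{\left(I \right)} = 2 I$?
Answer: $\frac{i \sqrt{157090}}{2} \approx 198.17 i$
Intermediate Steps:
$F = i \sqrt{3415}$ ($F = \sqrt{-3414 - 1} = \sqrt{-3415} = i \sqrt{3415} \approx 58.438 i$)
$f{\left(P \right)} = \sqrt{12 + \frac{1}{1 + P}}$ ($f{\left(P \right)} = \sqrt{2 \cdot 6 + \frac{1}{1 + P}} = \sqrt{12 + \frac{1}{1 + P}}$)
$F f{\left(y \right)} = i \sqrt{3415} \sqrt{\frac{13 + 12 \left(-3\right)}{1 - 3}} = i \sqrt{3415} \sqrt{\frac{13 - 36}{-2}} = i \sqrt{3415} \sqrt{\left(- \frac{1}{2}\right) \left(-23\right)} = i \sqrt{3415} \sqrt{\frac{23}{2}} = i \sqrt{3415} \frac{\sqrt{46}}{2} = \frac{i \sqrt{157090}}{2}$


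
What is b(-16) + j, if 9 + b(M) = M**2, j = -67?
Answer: 180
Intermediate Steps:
b(M) = -9 + M**2
b(-16) + j = (-9 + (-16)**2) - 67 = (-9 + 256) - 67 = 247 - 67 = 180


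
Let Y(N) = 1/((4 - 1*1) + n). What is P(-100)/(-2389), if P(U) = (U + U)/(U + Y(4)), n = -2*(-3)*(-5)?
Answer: -5400/6452689 ≈ -0.00083686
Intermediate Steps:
n = -30 (n = 6*(-5) = -30)
Y(N) = -1/27 (Y(N) = 1/((4 - 1*1) - 30) = 1/((4 - 1) - 30) = 1/(3 - 30) = 1/(-27) = -1/27)
P(U) = 2*U/(-1/27 + U) (P(U) = (U + U)/(U - 1/27) = (2*U)/(-1/27 + U) = 2*U/(-1/27 + U))
P(-100)/(-2389) = (54*(-100)/(-1 + 27*(-100)))/(-2389) = (54*(-100)/(-1 - 2700))*(-1/2389) = (54*(-100)/(-2701))*(-1/2389) = (54*(-100)*(-1/2701))*(-1/2389) = (5400/2701)*(-1/2389) = -5400/6452689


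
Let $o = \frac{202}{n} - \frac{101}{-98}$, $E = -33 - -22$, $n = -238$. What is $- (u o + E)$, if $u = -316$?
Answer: $\frac{57037}{833} \approx 68.472$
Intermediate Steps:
$E = -11$ ($E = -33 + 22 = -11$)
$o = \frac{303}{1666}$ ($o = \frac{202}{-238} - \frac{101}{-98} = 202 \left(- \frac{1}{238}\right) - - \frac{101}{98} = - \frac{101}{119} + \frac{101}{98} = \frac{303}{1666} \approx 0.18187$)
$- (u o + E) = - (\left(-316\right) \frac{303}{1666} - 11) = - (- \frac{47874}{833} - 11) = \left(-1\right) \left(- \frac{57037}{833}\right) = \frac{57037}{833}$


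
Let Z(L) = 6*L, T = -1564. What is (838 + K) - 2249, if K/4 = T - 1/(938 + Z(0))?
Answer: -3595825/469 ≈ -7667.0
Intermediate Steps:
K = -2934066/469 (K = 4*(-1564 - 1/(938 + 6*0)) = 4*(-1564 - 1/(938 + 0)) = 4*(-1564 - 1/938) = 4*(-1467033/938) = -2934066/469 ≈ -6256.0)
(838 + K) - 2249 = (838 - 2934066/469) - 2249 = -2541044/469 - 2249 = -3595825/469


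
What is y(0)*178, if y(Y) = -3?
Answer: -534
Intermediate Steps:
y(0)*178 = -3*178 = -534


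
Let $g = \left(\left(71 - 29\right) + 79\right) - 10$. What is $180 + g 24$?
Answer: $2844$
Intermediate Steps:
$g = 111$ ($g = \left(42 + 79\right) - 10 = 121 - 10 = 111$)
$180 + g 24 = 180 + 111 \cdot 24 = 180 + 2664 = 2844$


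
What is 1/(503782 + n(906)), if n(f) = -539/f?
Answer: 906/456425953 ≈ 1.9850e-6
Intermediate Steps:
1/(503782 + n(906)) = 1/(503782 - 539/906) = 1/(456425953/906) = 906/456425953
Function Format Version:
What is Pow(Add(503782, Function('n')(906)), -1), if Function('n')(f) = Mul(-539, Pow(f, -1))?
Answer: Rational(906, 456425953) ≈ 1.9850e-6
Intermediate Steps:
Pow(Add(503782, Function('n')(906)), -1) = Pow(Add(503782, Mul(-539, Pow(906, -1))), -1) = Pow(Add(503782, Mul(-539, Rational(1, 906))), -1) = Pow(Add(503782, Rational(-539, 906)), -1) = Pow(Rational(456425953, 906), -1) = Rational(906, 456425953)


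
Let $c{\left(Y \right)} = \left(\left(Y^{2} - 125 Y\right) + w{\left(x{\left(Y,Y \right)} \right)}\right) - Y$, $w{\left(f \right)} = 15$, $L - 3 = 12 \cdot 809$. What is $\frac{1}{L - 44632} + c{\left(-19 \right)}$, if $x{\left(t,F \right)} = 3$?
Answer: $\frac{96731169}{34921} \approx 2770.0$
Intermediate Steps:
$L = 9711$ ($L = 3 + 12 \cdot 809 = 3 + 9708 = 9711$)
$c{\left(Y \right)} = 15 + Y^{2} - 126 Y$ ($c{\left(Y \right)} = \left(\left(Y^{2} - 125 Y\right) + 15\right) - Y = \left(15 + Y^{2} - 125 Y\right) - Y = 15 + Y^{2} - 126 Y$)
$\frac{1}{L - 44632} + c{\left(-19 \right)} = \frac{1}{9711 - 44632} + \left(15 + \left(-19\right)^{2} - -2394\right) = \frac{1}{-34921} + \left(15 + 361 + 2394\right) = - \frac{1}{34921} + 2770 = \frac{96731169}{34921}$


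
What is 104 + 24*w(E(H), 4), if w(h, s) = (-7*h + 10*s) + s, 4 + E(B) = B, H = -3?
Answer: 2336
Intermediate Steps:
E(B) = -4 + B
w(h, s) = -7*h + 11*s
104 + 24*w(E(H), 4) = 104 + 24*(-7*(-4 - 3) + 11*4) = 104 + 24*(-7*(-7) + 44) = 104 + 24*(49 + 44) = 104 + 24*93 = 104 + 2232 = 2336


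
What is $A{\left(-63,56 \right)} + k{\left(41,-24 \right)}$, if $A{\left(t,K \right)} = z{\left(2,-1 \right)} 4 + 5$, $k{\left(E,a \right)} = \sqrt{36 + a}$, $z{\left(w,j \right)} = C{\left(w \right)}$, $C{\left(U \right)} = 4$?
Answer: $21 + 2 \sqrt{3} \approx 24.464$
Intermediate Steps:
$z{\left(w,j \right)} = 4$
$A{\left(t,K \right)} = 21$ ($A{\left(t,K \right)} = 4 \cdot 4 + 5 = 16 + 5 = 21$)
$A{\left(-63,56 \right)} + k{\left(41,-24 \right)} = 21 + \sqrt{36 - 24} = 21 + \sqrt{12} = 21 + 2 \sqrt{3}$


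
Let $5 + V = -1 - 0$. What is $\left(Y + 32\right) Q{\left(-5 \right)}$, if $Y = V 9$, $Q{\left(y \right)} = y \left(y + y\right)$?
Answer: $-1100$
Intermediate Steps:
$V = -6$ ($V = -5 - 1 = -6$)
$Q{\left(y \right)} = 2 y^{2}$ ($Q{\left(y \right)} = y 2 y = 2 y^{2}$)
$Y = -54$ ($Y = \left(-6\right) 9 = -54$)
$\left(Y + 32\right) Q{\left(-5 \right)} = \left(-54 + 32\right) 2 \left(-5\right)^{2} = - 22 \cdot 2 \cdot 25 = \left(-22\right) 50 = -1100$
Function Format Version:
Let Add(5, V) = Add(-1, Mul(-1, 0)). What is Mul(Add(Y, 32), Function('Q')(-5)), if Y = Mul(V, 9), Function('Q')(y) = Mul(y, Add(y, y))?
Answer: -1100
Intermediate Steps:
V = -6 (V = Add(-5, Add(-1, Mul(-1, 0))) = Add(-5, Add(-1, 0)) = Add(-5, -1) = -6)
Function('Q')(y) = Mul(2, Pow(y, 2)) (Function('Q')(y) = Mul(y, Mul(2, y)) = Mul(2, Pow(y, 2)))
Y = -54 (Y = Mul(-6, 9) = -54)
Mul(Add(Y, 32), Function('Q')(-5)) = Mul(Add(-54, 32), Mul(2, Pow(-5, 2))) = Mul(-22, Mul(2, 25)) = Mul(-22, 50) = -1100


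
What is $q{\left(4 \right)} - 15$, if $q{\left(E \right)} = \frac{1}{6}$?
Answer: $- \frac{89}{6} \approx -14.833$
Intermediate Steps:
$q{\left(E \right)} = \frac{1}{6}$
$q{\left(4 \right)} - 15 = \frac{1}{6} - 15 = - \frac{89}{6}$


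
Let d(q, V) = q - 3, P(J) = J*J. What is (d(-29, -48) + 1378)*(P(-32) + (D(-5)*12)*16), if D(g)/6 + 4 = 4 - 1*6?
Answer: -7925248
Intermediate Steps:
P(J) = J²
D(g) = -36 (D(g) = -24 + 6*(4 - 1*6) = -24 + 6*(4 - 6) = -24 + 6*(-2) = -24 - 12 = -36)
d(q, V) = -3 + q
(d(-29, -48) + 1378)*(P(-32) + (D(-5)*12)*16) = ((-3 - 29) + 1378)*((-32)² - 36*12*16) = (-32 + 1378)*(1024 - 432*16) = 1346*(1024 - 6912) = 1346*(-5888) = -7925248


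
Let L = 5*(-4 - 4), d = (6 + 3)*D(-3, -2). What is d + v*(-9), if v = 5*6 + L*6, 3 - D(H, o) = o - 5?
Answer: 1980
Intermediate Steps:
D(H, o) = 8 - o (D(H, o) = 3 - (o - 5) = 3 - (-5 + o) = 3 + (5 - o) = 8 - o)
d = 90 (d = (6 + 3)*(8 - 1*(-2)) = 9*(8 + 2) = 9*10 = 90)
L = -40 (L = 5*(-8) = -40)
v = -210 (v = 5*6 - 40*6 = 30 - 240 = -210)
d + v*(-9) = 90 - 210*(-9) = 90 + 1890 = 1980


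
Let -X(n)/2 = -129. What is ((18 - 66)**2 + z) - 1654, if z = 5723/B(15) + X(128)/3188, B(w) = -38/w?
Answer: -24365057/15143 ≈ -1609.0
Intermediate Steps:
X(n) = 258 (X(n) = -2*(-129) = 258)
z = -34208007/15143 (z = 5723/((-38/15)) + 258/3188 = 5723/((-38*1/15)) + 258*(1/3188) = 5723/(-38/15) + 129/1594 = 5723*(-15/38) + 129/1594 = -85845/38 + 129/1594 = -34208007/15143 ≈ -2259.0)
((18 - 66)**2 + z) - 1654 = ((18 - 66)**2 - 34208007/15143) - 1654 = ((-48)**2 - 34208007/15143) - 1654 = (2304 - 34208007/15143) - 1654 = 681465/15143 - 1654 = -24365057/15143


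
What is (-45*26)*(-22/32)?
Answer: 6435/8 ≈ 804.38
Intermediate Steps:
(-45*26)*(-22/32) = -(-25740)/32 = -1170*(-11/16) = 6435/8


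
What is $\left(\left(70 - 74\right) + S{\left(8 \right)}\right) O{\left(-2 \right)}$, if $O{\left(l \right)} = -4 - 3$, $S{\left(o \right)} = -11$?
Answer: $105$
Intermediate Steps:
$O{\left(l \right)} = -7$ ($O{\left(l \right)} = -4 - 3 = -7$)
$\left(\left(70 - 74\right) + S{\left(8 \right)}\right) O{\left(-2 \right)} = \left(\left(70 - 74\right) - 11\right) \left(-7\right) = \left(-4 - 11\right) \left(-7\right) = \left(-15\right) \left(-7\right) = 105$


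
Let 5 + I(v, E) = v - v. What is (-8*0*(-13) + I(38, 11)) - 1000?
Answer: -1005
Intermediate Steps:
I(v, E) = -5 (I(v, E) = -5 + (v - v) = -5 + 0 = -5)
(-8*0*(-13) + I(38, 11)) - 1000 = (-8*0*(-13) - 5) - 1000 = (0*(-13) - 5) - 1000 = (0 - 5) - 1000 = -5 - 1000 = -1005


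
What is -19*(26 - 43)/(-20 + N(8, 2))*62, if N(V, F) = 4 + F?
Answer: -10013/7 ≈ -1430.4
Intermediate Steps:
-19*(26 - 43)/(-20 + N(8, 2))*62 = -19*(26 - 43)/(-20 + (4 + 2))*62 = -(-323)/(-20 + 6)*62 = -(-323)/(-14)*62 = -(-323)*(-1)/14*62 = -19*17/14*62 = -323/14*62 = -10013/7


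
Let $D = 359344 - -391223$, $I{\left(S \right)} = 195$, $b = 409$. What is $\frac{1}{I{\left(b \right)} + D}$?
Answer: $\frac{1}{750762} \approx 1.332 \cdot 10^{-6}$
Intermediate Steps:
$D = 750567$ ($D = 359344 + 391223 = 750567$)
$\frac{1}{I{\left(b \right)} + D} = \frac{1}{195 + 750567} = \frac{1}{750762}$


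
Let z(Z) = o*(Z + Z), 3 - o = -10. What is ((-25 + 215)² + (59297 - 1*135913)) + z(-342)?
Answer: -49408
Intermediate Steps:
o = 13 (o = 3 - 1*(-10) = 3 + 10 = 13)
z(Z) = 26*Z (z(Z) = 13*(Z + Z) = 13*(2*Z) = 26*Z)
((-25 + 215)² + (59297 - 1*135913)) + z(-342) = ((-25 + 215)² + (59297 - 1*135913)) + 26*(-342) = (190² + (59297 - 135913)) - 8892 = (36100 - 76616) - 8892 = -40516 - 8892 = -49408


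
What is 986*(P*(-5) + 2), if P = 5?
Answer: -22678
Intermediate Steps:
986*(P*(-5) + 2) = 986*(5*(-5) + 2) = 986*(-25 + 2) = 986*(-23) = -22678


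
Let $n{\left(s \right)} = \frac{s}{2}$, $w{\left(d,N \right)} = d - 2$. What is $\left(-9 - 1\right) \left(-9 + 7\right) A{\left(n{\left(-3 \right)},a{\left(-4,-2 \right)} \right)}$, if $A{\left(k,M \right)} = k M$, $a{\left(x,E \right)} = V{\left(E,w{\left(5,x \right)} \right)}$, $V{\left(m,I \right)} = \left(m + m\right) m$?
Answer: $-240$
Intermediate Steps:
$w{\left(d,N \right)} = -2 + d$
$n{\left(s \right)} = \frac{s}{2}$ ($n{\left(s \right)} = s \frac{1}{2} = \frac{s}{2}$)
$V{\left(m,I \right)} = 2 m^{2}$ ($V{\left(m,I \right)} = 2 m m = 2 m^{2}$)
$a{\left(x,E \right)} = 2 E^{2}$
$A{\left(k,M \right)} = M k$
$\left(-9 - 1\right) \left(-9 + 7\right) A{\left(n{\left(-3 \right)},a{\left(-4,-2 \right)} \right)} = \left(-9 - 1\right) \left(-9 + 7\right) 2 \left(-2\right)^{2} \cdot \frac{1}{2} \left(-3\right) = \left(-10\right) \left(-2\right) 2 \cdot 4 \left(- \frac{3}{2}\right) = 20 \cdot 8 \left(- \frac{3}{2}\right) = 20 \left(-12\right) = -240$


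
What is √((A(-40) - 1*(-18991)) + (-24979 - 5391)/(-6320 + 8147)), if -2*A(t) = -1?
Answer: √28149685606/1218 ≈ 137.75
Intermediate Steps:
A(t) = ½ (A(t) = -½*(-1) = ½)
√((A(-40) - 1*(-18991)) + (-24979 - 5391)/(-6320 + 8147)) = √((½ - 1*(-18991)) + (-24979 - 5391)/(-6320 + 8147)) = √((½ + 18991) - 30370/1827) = √(37983/2 - 30370*1/1827) = √(37983/2 - 30370/1827) = √(69334201/3654) = √28149685606/1218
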